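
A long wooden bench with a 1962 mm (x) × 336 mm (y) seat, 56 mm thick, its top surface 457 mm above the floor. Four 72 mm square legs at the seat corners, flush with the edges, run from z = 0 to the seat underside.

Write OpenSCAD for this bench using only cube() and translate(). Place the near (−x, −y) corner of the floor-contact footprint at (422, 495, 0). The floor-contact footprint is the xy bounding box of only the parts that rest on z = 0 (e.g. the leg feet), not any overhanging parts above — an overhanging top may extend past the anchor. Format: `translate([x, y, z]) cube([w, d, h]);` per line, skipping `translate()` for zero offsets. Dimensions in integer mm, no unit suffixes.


translate([422, 495, 401]) cube([1962, 336, 56]);
translate([422, 495, 0]) cube([72, 72, 401]);
translate([422, 759, 0]) cube([72, 72, 401]);
translate([2312, 495, 0]) cube([72, 72, 401]);
translate([2312, 759, 0]) cube([72, 72, 401]);


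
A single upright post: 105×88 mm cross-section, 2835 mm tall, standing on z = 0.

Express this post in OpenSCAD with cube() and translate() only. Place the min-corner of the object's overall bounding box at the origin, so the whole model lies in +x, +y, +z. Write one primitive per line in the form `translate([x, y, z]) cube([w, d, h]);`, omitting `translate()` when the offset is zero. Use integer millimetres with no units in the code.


cube([105, 88, 2835]);


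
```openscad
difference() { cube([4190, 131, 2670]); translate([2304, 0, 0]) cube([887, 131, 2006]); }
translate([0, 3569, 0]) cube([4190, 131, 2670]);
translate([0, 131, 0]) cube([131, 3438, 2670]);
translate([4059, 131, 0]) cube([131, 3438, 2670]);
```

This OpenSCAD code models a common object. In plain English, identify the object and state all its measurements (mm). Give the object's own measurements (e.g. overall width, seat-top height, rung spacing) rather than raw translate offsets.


A single room: four walls, each 2670 mm tall and 131 mm thick, enclosing an outside footprint 4190×3700 mm (x × y), no floor or roof. The front and back walls (−y and +y sides) run the full x-width; the side walls fit between their inner faces. A door opening 887 mm wide and 2006 mm tall is cut through the front wall from the floor up, its −x edge 2304 mm from the wall's −x end.


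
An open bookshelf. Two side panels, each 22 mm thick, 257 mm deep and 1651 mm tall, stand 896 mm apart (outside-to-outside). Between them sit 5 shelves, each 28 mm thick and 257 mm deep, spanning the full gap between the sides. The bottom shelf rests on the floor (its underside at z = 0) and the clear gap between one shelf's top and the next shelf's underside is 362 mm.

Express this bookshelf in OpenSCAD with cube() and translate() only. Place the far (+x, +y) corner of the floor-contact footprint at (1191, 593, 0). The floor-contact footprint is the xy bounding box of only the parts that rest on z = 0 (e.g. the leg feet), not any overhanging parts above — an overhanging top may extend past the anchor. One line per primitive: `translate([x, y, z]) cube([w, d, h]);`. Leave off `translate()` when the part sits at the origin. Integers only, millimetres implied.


translate([295, 336, 0]) cube([22, 257, 1651]);
translate([1169, 336, 0]) cube([22, 257, 1651]);
translate([317, 336, 0]) cube([852, 257, 28]);
translate([317, 336, 390]) cube([852, 257, 28]);
translate([317, 336, 780]) cube([852, 257, 28]);
translate([317, 336, 1170]) cube([852, 257, 28]);
translate([317, 336, 1560]) cube([852, 257, 28]);


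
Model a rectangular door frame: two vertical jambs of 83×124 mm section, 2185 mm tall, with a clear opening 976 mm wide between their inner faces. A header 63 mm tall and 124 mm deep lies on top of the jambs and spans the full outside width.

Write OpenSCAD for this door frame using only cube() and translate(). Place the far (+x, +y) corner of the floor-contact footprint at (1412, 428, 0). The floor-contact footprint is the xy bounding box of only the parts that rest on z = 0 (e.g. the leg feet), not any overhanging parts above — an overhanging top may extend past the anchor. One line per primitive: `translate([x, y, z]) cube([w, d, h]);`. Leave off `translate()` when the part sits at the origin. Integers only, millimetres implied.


translate([270, 304, 0]) cube([83, 124, 2185]);
translate([1329, 304, 0]) cube([83, 124, 2185]);
translate([270, 304, 2185]) cube([1142, 124, 63]);


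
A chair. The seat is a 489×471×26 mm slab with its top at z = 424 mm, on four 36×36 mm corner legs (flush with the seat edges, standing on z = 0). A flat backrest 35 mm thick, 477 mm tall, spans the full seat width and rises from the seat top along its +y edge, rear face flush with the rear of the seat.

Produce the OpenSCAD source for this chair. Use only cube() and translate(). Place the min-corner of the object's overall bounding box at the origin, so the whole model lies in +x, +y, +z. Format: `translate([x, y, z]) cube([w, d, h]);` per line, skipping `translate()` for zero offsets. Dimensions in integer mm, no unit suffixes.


translate([0, 0, 398]) cube([489, 471, 26]);
cube([36, 36, 398]);
translate([453, 0, 0]) cube([36, 36, 398]);
translate([0, 435, 0]) cube([36, 36, 398]);
translate([453, 435, 0]) cube([36, 36, 398]);
translate([0, 436, 424]) cube([489, 35, 477]);


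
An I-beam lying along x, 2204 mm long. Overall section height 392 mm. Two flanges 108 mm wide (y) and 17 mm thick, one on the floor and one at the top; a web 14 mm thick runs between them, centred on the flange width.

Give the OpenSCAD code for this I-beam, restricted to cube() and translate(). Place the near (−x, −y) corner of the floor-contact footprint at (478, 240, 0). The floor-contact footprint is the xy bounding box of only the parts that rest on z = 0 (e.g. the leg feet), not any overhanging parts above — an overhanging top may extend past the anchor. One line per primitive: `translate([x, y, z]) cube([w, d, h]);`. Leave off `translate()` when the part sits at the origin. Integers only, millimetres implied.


translate([478, 240, 0]) cube([2204, 108, 17]);
translate([478, 287, 17]) cube([2204, 14, 358]);
translate([478, 240, 375]) cube([2204, 108, 17]);


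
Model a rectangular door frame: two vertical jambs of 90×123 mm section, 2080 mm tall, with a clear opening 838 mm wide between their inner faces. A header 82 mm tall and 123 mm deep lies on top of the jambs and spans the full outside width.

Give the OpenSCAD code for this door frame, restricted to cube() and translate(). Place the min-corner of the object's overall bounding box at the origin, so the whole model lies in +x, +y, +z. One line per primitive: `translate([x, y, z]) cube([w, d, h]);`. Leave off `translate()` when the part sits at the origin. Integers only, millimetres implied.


cube([90, 123, 2080]);
translate([928, 0, 0]) cube([90, 123, 2080]);
translate([0, 0, 2080]) cube([1018, 123, 82]);


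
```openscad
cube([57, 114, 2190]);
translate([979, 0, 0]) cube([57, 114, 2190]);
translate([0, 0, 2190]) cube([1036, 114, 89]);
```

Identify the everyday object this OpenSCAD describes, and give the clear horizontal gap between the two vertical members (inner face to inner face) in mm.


A door frame. The clear opening width is 922 mm.

Two 2190 mm tall posts with a header on top — a door frame. The left jamb is 57 mm wide at x = 0; the right jamb starts at x = 979. The clear opening is 979 − 57 = 922 mm.


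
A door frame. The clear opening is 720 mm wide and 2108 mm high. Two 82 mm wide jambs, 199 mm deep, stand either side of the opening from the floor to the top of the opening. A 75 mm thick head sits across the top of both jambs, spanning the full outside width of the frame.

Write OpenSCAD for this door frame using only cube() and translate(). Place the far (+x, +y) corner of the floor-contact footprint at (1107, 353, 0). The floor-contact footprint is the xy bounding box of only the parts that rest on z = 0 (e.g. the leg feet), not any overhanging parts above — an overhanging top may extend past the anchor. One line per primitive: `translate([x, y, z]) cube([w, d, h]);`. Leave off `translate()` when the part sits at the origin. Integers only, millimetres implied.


translate([223, 154, 0]) cube([82, 199, 2108]);
translate([1025, 154, 0]) cube([82, 199, 2108]);
translate([223, 154, 2108]) cube([884, 199, 75]);


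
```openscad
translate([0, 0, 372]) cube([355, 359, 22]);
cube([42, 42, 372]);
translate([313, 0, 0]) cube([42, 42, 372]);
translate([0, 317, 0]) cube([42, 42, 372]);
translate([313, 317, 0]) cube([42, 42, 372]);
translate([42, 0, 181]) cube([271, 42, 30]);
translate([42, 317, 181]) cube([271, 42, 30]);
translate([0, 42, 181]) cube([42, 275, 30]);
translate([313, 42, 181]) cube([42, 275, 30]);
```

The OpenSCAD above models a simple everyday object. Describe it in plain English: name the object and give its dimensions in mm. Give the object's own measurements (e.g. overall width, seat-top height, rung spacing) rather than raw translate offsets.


A simple wooden stool: a rectangular seat 355 mm (x) by 359 mm (y), 22 mm thick, top face at z = 394 mm, on four square legs, each 42×42 mm in cross-section. The legs rest on z = 0, each flush with a corner of the seat. Four stretchers, 42 mm wide and 30 mm tall, connect adjacent legs with their undersides at z = 181 mm, each running between the inner faces of the legs it joins and aligned with the legs' outer faces on the other axis.


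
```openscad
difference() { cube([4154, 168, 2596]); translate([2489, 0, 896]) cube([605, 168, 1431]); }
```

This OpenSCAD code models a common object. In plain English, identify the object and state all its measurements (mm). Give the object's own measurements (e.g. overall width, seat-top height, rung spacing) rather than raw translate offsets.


A wall 4154 mm long (x), 168 mm thick (y), 2596 mm tall, with a rectangular window opening cut through it. The opening is 605 mm wide and 1431 mm tall; its sill is at z = 896 mm and its near (−x) edge is 2489 mm from the wall's −x end. The opening passes through the full wall thickness.


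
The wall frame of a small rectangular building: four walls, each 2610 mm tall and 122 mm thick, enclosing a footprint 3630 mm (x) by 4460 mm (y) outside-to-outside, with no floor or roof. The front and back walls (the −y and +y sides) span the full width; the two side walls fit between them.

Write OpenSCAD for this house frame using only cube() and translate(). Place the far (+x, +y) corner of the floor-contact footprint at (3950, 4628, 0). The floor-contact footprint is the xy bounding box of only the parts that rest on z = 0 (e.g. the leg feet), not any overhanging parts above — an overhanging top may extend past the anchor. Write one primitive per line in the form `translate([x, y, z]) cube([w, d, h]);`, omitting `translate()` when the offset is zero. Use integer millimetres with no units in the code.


translate([320, 168, 0]) cube([3630, 122, 2610]);
translate([320, 4506, 0]) cube([3630, 122, 2610]);
translate([320, 290, 0]) cube([122, 4216, 2610]);
translate([3828, 290, 0]) cube([122, 4216, 2610]);


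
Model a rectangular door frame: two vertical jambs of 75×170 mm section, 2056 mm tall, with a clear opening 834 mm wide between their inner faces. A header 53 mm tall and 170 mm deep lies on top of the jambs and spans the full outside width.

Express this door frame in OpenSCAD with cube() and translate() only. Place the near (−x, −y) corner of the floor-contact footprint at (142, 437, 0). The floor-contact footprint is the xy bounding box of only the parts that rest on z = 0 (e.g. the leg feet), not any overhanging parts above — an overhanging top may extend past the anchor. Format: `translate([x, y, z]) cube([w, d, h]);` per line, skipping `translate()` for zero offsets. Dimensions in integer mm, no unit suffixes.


translate([142, 437, 0]) cube([75, 170, 2056]);
translate([1051, 437, 0]) cube([75, 170, 2056]);
translate([142, 437, 2056]) cube([984, 170, 53]);


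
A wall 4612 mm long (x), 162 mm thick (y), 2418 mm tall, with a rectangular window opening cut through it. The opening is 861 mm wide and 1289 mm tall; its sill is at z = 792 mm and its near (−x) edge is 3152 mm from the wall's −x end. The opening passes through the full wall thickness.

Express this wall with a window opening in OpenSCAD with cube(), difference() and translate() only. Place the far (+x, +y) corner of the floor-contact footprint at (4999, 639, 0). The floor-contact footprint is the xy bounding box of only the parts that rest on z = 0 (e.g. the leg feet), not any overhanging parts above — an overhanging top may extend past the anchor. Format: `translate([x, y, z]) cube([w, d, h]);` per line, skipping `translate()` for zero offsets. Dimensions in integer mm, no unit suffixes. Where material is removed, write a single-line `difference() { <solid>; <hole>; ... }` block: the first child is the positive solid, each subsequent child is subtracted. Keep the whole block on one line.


difference() { translate([387, 477, 0]) cube([4612, 162, 2418]); translate([3539, 477, 792]) cube([861, 162, 1289]); }


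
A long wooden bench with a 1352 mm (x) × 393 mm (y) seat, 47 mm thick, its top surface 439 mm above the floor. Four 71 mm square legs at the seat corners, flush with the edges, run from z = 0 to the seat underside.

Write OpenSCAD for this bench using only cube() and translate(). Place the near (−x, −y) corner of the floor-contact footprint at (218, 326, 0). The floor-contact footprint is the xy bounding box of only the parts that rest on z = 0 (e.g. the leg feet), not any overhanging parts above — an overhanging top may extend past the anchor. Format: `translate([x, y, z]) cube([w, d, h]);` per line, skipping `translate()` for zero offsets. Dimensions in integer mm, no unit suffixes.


translate([218, 326, 392]) cube([1352, 393, 47]);
translate([218, 326, 0]) cube([71, 71, 392]);
translate([218, 648, 0]) cube([71, 71, 392]);
translate([1499, 326, 0]) cube([71, 71, 392]);
translate([1499, 648, 0]) cube([71, 71, 392]);


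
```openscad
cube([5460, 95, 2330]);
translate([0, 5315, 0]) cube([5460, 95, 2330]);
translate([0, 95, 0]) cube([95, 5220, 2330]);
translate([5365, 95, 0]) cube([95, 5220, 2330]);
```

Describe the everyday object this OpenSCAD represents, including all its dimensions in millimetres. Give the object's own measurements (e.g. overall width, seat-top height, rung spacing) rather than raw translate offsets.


The wall frame of a small rectangular building: four walls, each 2330 mm tall and 95 mm thick, enclosing a footprint 5460 mm (x) by 5410 mm (y) outside-to-outside, with no floor or roof. The front and back walls (the −y and +y sides) span the full width; the two side walls fit between them.


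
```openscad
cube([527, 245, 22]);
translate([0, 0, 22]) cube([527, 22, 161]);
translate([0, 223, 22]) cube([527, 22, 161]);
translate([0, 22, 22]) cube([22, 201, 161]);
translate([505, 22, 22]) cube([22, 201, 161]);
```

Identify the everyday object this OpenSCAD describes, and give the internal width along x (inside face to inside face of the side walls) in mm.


An open box. The internal width is 483 mm.

A 527×245 base slab with four walls standing on it — an open box. The base is 527 mm wide and the walls are 22 mm thick, so the internal width is 527 − 2 × 22 = 483 mm.


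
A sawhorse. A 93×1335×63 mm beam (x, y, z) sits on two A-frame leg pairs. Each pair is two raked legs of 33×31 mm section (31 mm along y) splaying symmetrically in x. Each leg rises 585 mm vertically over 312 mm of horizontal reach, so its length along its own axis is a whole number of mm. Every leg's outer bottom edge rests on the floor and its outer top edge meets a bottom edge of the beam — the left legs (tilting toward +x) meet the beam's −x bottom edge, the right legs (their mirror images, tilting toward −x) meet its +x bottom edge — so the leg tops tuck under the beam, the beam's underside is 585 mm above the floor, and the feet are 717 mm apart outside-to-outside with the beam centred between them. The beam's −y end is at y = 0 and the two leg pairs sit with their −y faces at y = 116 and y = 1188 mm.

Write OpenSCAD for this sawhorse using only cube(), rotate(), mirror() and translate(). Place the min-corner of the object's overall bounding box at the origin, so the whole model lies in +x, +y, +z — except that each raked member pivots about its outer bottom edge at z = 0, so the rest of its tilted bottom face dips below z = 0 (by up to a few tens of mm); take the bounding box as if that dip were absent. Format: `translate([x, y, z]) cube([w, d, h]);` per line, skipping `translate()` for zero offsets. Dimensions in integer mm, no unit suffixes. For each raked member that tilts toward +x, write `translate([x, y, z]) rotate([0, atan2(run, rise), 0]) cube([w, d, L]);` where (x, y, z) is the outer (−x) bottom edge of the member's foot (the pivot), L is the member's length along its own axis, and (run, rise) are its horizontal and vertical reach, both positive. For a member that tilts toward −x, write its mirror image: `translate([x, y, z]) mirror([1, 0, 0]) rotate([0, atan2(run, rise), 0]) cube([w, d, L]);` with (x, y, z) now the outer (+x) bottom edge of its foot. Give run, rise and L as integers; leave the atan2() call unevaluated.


// leg length = √(312² + 585²) = 663
// right-leg outer foot x = 2·312 + 93 = 717
// beam min-corner = (312, 0, 585)
translate([312, 0, 585]) cube([93, 1335, 63]);
translate([0, 116, 0]) rotate([0, atan2(312, 585), 0]) cube([33, 31, 663]);
translate([717, 116, 0]) mirror([1, 0, 0]) rotate([0, atan2(312, 585), 0]) cube([33, 31, 663]);
translate([0, 1188, 0]) rotate([0, atan2(312, 585), 0]) cube([33, 31, 663]);
translate([717, 1188, 0]) mirror([1, 0, 0]) rotate([0, atan2(312, 585), 0]) cube([33, 31, 663]);


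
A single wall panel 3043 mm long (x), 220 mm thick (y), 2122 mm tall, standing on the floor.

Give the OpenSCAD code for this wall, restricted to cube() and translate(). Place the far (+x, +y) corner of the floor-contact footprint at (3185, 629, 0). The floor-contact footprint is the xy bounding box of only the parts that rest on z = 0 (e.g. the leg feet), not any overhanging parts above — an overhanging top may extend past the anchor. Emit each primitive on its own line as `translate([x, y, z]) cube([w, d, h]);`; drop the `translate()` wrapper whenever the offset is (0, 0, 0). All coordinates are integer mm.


translate([142, 409, 0]) cube([3043, 220, 2122]);


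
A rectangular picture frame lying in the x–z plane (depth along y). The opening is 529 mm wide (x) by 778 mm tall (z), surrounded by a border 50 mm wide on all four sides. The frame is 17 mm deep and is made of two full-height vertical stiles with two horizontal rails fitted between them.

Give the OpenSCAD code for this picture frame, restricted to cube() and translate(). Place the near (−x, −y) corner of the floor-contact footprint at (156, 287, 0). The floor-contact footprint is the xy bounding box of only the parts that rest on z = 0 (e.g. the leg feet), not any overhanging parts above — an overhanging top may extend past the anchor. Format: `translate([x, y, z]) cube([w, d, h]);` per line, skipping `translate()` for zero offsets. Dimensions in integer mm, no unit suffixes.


translate([156, 287, 0]) cube([50, 17, 878]);
translate([735, 287, 0]) cube([50, 17, 878]);
translate([206, 287, 0]) cube([529, 17, 50]);
translate([206, 287, 828]) cube([529, 17, 50]);


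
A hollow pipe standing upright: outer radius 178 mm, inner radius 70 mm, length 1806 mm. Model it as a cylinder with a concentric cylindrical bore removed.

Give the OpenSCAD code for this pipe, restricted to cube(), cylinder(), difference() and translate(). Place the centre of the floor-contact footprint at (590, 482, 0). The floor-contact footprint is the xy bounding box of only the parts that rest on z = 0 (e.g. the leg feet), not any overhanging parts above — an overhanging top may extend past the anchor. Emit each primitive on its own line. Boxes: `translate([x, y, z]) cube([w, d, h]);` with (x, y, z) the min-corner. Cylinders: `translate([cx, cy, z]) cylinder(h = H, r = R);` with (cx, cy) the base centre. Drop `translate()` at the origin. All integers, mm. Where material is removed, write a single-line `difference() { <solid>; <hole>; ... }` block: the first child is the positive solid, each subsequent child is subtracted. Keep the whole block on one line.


difference() { translate([590, 482, 0]) cylinder(h = 1806, r = 178); translate([590, 482, 0]) cylinder(h = 1806, r = 70); }


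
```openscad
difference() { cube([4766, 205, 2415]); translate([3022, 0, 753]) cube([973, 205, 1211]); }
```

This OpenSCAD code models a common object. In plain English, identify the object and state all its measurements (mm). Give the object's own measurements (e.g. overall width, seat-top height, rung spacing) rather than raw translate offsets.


A wall 4766 mm long (x), 205 mm thick (y), 2415 mm tall, with a rectangular window opening cut through it. The opening is 973 mm wide and 1211 mm tall; its sill is at z = 753 mm and its near (−x) edge is 3022 mm from the wall's −x end. The opening passes through the full wall thickness.


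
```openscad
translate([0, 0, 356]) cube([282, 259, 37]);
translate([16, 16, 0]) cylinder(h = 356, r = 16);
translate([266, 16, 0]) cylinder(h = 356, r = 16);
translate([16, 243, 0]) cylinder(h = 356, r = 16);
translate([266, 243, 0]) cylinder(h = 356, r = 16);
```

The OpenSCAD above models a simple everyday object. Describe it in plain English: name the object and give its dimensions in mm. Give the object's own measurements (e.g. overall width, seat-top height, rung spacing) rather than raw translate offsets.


A four-legged stool. The seat is a 282×259×37 mm slab whose top surface is at z = 393 mm; four round legs, each 32 mm in diameter, run from the floor (z = 0) to the underside of the seat, each leg's axis is inset half a diameter from the nearest pair of seat edges (so the leg's bounding box is flush with the corner).


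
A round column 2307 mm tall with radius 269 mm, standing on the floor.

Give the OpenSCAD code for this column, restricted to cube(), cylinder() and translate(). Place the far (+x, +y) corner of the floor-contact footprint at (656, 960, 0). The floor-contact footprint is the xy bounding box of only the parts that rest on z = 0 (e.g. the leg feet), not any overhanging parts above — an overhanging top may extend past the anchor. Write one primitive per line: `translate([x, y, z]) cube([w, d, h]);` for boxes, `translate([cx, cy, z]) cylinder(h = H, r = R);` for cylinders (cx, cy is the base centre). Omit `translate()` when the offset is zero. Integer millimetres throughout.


translate([387, 691, 0]) cylinder(h = 2307, r = 269);


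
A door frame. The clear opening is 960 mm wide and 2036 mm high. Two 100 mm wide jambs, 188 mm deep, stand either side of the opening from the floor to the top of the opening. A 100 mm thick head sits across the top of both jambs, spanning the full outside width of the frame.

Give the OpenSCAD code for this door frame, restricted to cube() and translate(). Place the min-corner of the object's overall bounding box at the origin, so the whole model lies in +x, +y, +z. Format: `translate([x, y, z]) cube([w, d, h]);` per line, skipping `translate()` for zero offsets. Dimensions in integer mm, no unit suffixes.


cube([100, 188, 2036]);
translate([1060, 0, 0]) cube([100, 188, 2036]);
translate([0, 0, 2036]) cube([1160, 188, 100]);


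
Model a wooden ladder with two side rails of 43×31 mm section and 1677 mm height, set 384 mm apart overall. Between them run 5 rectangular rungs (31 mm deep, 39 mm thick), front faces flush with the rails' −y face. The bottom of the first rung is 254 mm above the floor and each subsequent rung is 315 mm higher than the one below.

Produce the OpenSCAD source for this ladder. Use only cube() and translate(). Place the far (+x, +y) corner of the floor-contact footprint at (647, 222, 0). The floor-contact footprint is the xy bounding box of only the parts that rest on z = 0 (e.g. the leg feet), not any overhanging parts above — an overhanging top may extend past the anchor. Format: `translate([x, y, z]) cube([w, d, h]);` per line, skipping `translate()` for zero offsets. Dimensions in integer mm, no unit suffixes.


translate([263, 191, 0]) cube([43, 31, 1677]);
translate([604, 191, 0]) cube([43, 31, 1677]);
translate([306, 191, 254]) cube([298, 31, 39]);
translate([306, 191, 569]) cube([298, 31, 39]);
translate([306, 191, 884]) cube([298, 31, 39]);
translate([306, 191, 1199]) cube([298, 31, 39]);
translate([306, 191, 1514]) cube([298, 31, 39]);


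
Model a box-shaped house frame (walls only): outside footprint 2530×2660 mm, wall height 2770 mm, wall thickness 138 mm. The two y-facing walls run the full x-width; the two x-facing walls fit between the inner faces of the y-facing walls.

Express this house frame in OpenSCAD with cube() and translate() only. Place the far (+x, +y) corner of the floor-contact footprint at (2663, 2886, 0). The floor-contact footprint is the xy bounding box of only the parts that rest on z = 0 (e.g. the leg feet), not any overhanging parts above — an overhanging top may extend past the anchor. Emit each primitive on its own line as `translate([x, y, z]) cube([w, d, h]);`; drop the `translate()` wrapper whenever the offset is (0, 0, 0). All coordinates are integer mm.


translate([133, 226, 0]) cube([2530, 138, 2770]);
translate([133, 2748, 0]) cube([2530, 138, 2770]);
translate([133, 364, 0]) cube([138, 2384, 2770]);
translate([2525, 364, 0]) cube([138, 2384, 2770]);


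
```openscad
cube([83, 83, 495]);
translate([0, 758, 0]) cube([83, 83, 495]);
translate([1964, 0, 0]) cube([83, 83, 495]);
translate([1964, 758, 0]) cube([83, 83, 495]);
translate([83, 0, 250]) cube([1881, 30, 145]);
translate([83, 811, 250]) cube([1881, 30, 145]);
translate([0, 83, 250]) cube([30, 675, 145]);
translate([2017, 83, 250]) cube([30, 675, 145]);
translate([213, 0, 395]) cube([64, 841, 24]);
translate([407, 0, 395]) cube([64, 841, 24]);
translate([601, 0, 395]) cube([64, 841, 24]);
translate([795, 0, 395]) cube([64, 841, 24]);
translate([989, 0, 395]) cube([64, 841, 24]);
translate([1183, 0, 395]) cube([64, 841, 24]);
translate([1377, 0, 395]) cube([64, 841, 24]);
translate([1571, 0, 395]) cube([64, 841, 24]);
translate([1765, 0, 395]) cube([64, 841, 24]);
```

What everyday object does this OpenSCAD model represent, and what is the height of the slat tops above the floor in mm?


A bed frame. The slat-top height is 419 mm.

Four posts, four rails, and a row of slats — a bed frame. Slats sit on the rails at z = 250 + 145 = 395; with slat thickness 24, the top is 419 mm.


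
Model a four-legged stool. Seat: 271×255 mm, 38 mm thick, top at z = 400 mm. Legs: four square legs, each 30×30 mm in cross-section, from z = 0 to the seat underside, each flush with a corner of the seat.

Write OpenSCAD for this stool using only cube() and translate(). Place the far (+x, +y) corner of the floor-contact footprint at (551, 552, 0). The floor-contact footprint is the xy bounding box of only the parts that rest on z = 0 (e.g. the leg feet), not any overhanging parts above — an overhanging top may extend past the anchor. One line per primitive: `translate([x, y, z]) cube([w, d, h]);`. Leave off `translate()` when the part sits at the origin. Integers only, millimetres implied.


// leg_h = 400 - 38 = 362
translate([280, 297, 362]) cube([271, 255, 38]);
translate([280, 297, 0]) cube([30, 30, 362]);
translate([521, 297, 0]) cube([30, 30, 362]);
translate([280, 522, 0]) cube([30, 30, 362]);
translate([521, 522, 0]) cube([30, 30, 362]);


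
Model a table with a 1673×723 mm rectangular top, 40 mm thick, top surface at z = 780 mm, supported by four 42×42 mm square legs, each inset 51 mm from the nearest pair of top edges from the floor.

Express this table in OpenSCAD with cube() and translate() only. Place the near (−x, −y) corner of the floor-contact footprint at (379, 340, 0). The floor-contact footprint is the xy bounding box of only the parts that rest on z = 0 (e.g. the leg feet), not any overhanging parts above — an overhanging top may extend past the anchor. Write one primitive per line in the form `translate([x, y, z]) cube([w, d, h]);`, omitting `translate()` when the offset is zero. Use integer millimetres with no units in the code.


translate([328, 289, 740]) cube([1673, 723, 40]);
translate([379, 340, 0]) cube([42, 42, 740]);
translate([1908, 340, 0]) cube([42, 42, 740]);
translate([379, 919, 0]) cube([42, 42, 740]);
translate([1908, 919, 0]) cube([42, 42, 740]);


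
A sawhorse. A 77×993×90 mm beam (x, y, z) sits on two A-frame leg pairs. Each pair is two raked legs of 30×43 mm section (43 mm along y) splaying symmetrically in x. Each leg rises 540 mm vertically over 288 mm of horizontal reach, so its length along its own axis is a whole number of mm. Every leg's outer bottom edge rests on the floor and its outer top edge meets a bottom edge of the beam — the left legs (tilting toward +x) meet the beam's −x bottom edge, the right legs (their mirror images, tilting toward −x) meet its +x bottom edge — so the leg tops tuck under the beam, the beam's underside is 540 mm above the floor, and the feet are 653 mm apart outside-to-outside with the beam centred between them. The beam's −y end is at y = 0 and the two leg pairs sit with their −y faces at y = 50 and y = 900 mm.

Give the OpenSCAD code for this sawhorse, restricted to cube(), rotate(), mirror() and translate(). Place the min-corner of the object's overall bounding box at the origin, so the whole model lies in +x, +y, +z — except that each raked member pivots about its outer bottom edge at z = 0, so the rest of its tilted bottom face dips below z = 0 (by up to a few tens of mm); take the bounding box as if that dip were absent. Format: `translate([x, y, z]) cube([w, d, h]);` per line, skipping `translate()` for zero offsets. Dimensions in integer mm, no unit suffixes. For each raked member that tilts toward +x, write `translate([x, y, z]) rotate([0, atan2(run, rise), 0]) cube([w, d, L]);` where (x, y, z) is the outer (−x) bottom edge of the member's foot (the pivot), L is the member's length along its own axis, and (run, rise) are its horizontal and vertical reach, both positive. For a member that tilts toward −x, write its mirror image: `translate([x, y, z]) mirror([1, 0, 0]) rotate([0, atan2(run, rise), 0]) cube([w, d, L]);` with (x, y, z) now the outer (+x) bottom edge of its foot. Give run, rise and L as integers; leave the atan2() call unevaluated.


translate([288, 0, 540]) cube([77, 993, 90]);
translate([0, 50, 0]) rotate([0, atan2(288, 540), 0]) cube([30, 43, 612]);
translate([653, 50, 0]) mirror([1, 0, 0]) rotate([0, atan2(288, 540), 0]) cube([30, 43, 612]);
translate([0, 900, 0]) rotate([0, atan2(288, 540), 0]) cube([30, 43, 612]);
translate([653, 900, 0]) mirror([1, 0, 0]) rotate([0, atan2(288, 540), 0]) cube([30, 43, 612]);


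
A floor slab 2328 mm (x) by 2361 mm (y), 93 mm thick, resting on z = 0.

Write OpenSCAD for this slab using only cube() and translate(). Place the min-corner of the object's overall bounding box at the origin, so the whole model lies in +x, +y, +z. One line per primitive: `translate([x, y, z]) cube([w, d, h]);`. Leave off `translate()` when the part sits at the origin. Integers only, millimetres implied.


cube([2328, 2361, 93]);


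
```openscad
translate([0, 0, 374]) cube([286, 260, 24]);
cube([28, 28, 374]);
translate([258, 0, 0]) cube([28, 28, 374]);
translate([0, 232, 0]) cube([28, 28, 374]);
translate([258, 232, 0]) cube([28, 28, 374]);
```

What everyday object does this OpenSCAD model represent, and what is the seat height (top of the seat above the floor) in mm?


A stool. The seat height is 398 mm.

A 286×260×24 slab at z = 374 on four corner posts — a stool. The seat top is 374 + 24 = 398 mm.


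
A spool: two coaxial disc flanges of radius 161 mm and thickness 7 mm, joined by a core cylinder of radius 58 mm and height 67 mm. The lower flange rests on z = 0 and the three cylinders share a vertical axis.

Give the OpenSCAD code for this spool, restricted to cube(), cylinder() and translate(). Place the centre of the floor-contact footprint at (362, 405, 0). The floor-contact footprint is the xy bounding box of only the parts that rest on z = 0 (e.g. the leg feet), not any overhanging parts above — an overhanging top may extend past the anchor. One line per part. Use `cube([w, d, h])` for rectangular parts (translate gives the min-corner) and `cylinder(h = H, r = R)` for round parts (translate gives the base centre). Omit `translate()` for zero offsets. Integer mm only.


translate([362, 405, 0]) cylinder(h = 7, r = 161);
translate([362, 405, 7]) cylinder(h = 67, r = 58);
translate([362, 405, 74]) cylinder(h = 7, r = 161);


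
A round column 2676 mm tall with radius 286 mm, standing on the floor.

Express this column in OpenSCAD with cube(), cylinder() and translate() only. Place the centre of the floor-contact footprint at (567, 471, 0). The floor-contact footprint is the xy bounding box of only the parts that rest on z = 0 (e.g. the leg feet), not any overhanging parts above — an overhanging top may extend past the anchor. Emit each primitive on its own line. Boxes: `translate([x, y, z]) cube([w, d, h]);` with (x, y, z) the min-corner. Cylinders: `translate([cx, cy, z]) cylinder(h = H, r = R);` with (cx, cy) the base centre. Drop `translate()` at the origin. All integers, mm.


translate([567, 471, 0]) cylinder(h = 2676, r = 286);


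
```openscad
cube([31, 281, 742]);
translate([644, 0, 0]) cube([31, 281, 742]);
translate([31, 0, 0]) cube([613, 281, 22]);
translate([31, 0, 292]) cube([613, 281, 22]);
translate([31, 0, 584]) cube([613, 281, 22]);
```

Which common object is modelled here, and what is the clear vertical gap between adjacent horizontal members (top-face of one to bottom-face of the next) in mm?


A bookshelf. The clear shelf gap is 270 mm.

Two tall side panels with 3 horizontal boards between them — a bookshelf. The first two shelf undersides are at z = 0 and z = 292; with shelf thickness 22, the clear gap is 292 − 0 − 22 = 270 mm.


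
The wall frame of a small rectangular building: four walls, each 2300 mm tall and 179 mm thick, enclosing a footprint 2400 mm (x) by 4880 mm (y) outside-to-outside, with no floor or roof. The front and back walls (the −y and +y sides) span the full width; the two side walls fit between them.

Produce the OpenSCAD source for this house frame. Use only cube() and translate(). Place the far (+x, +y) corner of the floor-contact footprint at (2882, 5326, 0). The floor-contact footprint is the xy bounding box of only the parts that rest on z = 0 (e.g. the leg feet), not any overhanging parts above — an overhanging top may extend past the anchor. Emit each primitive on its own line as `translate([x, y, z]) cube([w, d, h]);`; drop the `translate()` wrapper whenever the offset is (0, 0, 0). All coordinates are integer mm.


translate([482, 446, 0]) cube([2400, 179, 2300]);
translate([482, 5147, 0]) cube([2400, 179, 2300]);
translate([482, 625, 0]) cube([179, 4522, 2300]);
translate([2703, 625, 0]) cube([179, 4522, 2300]);


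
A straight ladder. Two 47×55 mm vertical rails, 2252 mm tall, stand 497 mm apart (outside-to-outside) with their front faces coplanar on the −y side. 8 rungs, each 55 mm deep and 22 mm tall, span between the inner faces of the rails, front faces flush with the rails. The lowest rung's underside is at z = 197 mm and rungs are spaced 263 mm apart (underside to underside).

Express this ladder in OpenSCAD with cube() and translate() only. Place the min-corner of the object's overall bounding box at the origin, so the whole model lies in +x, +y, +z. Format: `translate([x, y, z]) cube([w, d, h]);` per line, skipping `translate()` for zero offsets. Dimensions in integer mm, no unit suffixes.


cube([47, 55, 2252]);
translate([450, 0, 0]) cube([47, 55, 2252]);
translate([47, 0, 197]) cube([403, 55, 22]);
translate([47, 0, 460]) cube([403, 55, 22]);
translate([47, 0, 723]) cube([403, 55, 22]);
translate([47, 0, 986]) cube([403, 55, 22]);
translate([47, 0, 1249]) cube([403, 55, 22]);
translate([47, 0, 1512]) cube([403, 55, 22]);
translate([47, 0, 1775]) cube([403, 55, 22]);
translate([47, 0, 2038]) cube([403, 55, 22]);


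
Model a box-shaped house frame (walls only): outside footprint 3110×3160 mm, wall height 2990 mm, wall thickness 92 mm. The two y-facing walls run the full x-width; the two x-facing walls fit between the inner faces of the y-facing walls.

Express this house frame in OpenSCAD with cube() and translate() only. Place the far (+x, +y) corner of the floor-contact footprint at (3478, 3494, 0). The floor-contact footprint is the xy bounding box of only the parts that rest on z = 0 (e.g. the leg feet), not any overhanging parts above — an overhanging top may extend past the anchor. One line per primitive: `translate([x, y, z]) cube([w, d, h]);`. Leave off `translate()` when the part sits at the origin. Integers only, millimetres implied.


translate([368, 334, 0]) cube([3110, 92, 2990]);
translate([368, 3402, 0]) cube([3110, 92, 2990]);
translate([368, 426, 0]) cube([92, 2976, 2990]);
translate([3386, 426, 0]) cube([92, 2976, 2990]);


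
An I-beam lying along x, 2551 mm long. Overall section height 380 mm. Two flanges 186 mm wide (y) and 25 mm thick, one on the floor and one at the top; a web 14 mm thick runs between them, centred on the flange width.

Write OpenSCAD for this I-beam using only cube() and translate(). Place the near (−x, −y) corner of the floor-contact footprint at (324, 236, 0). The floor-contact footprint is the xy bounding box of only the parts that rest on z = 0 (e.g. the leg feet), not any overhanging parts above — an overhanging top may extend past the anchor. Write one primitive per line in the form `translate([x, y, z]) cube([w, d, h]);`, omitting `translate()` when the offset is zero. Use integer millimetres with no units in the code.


translate([324, 236, 0]) cube([2551, 186, 25]);
translate([324, 322, 25]) cube([2551, 14, 330]);
translate([324, 236, 355]) cube([2551, 186, 25]);


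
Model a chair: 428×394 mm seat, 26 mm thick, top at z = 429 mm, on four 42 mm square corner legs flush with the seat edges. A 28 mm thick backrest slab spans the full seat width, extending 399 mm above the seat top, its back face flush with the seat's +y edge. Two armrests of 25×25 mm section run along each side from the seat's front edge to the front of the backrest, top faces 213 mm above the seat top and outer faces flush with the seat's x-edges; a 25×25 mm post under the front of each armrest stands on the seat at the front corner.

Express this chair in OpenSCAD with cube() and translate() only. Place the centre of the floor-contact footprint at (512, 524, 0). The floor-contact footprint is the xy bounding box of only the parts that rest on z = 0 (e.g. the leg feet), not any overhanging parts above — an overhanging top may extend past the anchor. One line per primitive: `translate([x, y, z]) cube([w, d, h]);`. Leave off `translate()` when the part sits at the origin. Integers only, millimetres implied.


translate([298, 327, 403]) cube([428, 394, 26]);
translate([298, 327, 0]) cube([42, 42, 403]);
translate([684, 327, 0]) cube([42, 42, 403]);
translate([298, 679, 0]) cube([42, 42, 403]);
translate([684, 679, 0]) cube([42, 42, 403]);
translate([298, 693, 429]) cube([428, 28, 399]);
translate([298, 327, 617]) cube([25, 366, 25]);
translate([701, 327, 617]) cube([25, 366, 25]);
translate([298, 327, 429]) cube([25, 25, 188]);
translate([701, 327, 429]) cube([25, 25, 188]);


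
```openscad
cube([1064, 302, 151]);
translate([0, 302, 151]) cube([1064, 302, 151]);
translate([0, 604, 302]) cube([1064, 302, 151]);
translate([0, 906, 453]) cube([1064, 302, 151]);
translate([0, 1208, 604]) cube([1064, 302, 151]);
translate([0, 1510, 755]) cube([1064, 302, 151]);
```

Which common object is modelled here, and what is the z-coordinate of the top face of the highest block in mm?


A staircase. The total rise is 906 mm.

6 identical blocks, each offset up and back from the previous — a staircase. Each step is 151 mm tall and there are 6 of them, so the total rise is 6 × 151 = 906 mm.
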